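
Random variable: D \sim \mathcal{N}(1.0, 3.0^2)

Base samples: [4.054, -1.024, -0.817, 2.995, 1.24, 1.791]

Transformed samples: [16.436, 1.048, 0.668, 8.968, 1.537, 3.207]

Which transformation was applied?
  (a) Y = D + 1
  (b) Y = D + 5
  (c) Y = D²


Checking option (c) Y = D²:
  D = 4.054 -> Y = 16.436 ✓
  D = -1.024 -> Y = 1.048 ✓
  D = -0.817 -> Y = 0.668 ✓
All samples match this transformation.

(c) D²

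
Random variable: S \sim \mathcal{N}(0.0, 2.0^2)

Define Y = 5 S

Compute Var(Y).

For Y = aS + b: Var(Y) = a² * Var(S)
Var(S) = 2.0^2 = 4
Var(Y) = 5² * 4 = 25 * 4 = 100

100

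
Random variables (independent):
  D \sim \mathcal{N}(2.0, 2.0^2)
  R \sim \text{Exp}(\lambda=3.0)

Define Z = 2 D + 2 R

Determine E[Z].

E[Z] = 2*E[D] + 2*E[R]
E[D] = 2
E[R] = 0.33333333
E[Z] = 2*2 + 2*0.33333333 = 4.6666667

4.6666667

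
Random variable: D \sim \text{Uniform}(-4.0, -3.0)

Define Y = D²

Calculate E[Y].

E[D²] = Var(D) + (E[D])² = 0.083333333 + 12.25 = 12.333333

12.333333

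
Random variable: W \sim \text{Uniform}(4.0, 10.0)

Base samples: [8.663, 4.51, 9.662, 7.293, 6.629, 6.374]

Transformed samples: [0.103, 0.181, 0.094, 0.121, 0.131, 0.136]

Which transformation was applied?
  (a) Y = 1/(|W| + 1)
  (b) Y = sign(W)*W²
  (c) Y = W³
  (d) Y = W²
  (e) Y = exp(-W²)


Checking option (a) Y = 1/(|W| + 1):
  W = 8.663 -> Y = 0.103 ✓
  W = 4.51 -> Y = 0.181 ✓
  W = 9.662 -> Y = 0.094 ✓
All samples match this transformation.

(a) 1/(|W| + 1)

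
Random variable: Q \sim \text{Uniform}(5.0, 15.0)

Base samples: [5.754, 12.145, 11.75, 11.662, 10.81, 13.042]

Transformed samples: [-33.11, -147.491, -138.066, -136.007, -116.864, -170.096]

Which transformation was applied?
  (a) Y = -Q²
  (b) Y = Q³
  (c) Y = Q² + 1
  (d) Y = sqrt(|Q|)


Checking option (a) Y = -Q²:
  Q = 5.754 -> Y = -33.11 ✓
  Q = 12.145 -> Y = -147.491 ✓
  Q = 11.75 -> Y = -138.066 ✓
All samples match this transformation.

(a) -Q²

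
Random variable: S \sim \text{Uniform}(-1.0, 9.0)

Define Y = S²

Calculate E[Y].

Using E[X²] = Var(X) + (E[X])²:
E[S] = 4
Var(S) = (9 + 1)^2/12 = 8.3333333
E[S²] = 8.3333333 + 4² = 8.3333333 + 16 = 24.333333

24.333333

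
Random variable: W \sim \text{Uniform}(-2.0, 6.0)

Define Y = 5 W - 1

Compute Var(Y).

For Y = aW + b: Var(Y) = a² * Var(W)
Var(W) = (6 + 2)^2/12 = 5.3333333
Var(Y) = 5² * 5.3333333 = 25 * 5.3333333 = 133.33333

133.33333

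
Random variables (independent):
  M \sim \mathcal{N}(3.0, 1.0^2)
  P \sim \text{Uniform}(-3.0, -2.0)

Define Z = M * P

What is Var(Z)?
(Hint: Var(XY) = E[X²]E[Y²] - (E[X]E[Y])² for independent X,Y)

Var(XY) = E[X²]E[Y²] - (E[X]E[Y])²
E[M] = 3, Var(M) = 1
E[P] = -2.5, Var(P) = 0.083333333
E[M²] = 1 + 3² = 10
E[P²] = 0.083333333 + (-2.5)² = 6.3333333
Var(Z) = 10*6.3333333 - (3*(-2.5))²
= 63.333333 - 56.25 = 7.0833333

7.0833333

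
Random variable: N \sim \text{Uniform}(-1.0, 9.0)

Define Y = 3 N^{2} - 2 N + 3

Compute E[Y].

E[Y] = 3*E[N²] - 2*E[N] + 3
E[N] = 4
E[N²] = Var(N) + (E[N])² = 8.3333333 + 16 = 24.333333
E[Y] = 3*24.333333 - 2*4 + 3 = 68

68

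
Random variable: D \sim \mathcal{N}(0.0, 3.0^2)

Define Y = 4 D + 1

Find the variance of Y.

For Y = aD + b: Var(Y) = a² * Var(D)
Var(D) = 3.0^2 = 9
Var(Y) = 4² * 9 = 16 * 9 = 144

144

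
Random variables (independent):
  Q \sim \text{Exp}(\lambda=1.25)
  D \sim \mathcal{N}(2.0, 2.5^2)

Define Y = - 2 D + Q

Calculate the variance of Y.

For independent RVs: Var(aX + bY) = a²Var(X) + b²Var(Y)
Var(Q) = 0.64
Var(D) = 6.25
Var(Y) = 1²*0.64 + (-2)²*6.25
= 1*0.64 + 4*6.25 = 25.64

25.64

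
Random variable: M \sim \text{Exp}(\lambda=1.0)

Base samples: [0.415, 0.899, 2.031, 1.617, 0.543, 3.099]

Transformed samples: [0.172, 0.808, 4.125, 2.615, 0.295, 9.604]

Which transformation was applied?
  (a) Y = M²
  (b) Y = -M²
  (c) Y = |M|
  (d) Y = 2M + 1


Checking option (a) Y = M²:
  M = 0.415 -> Y = 0.172 ✓
  M = 0.899 -> Y = 0.808 ✓
  M = 2.031 -> Y = 4.125 ✓
All samples match this transformation.

(a) M²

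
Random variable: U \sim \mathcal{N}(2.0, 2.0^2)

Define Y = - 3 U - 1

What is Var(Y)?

For Y = aU + b: Var(Y) = a² * Var(U)
Var(U) = 2.0^2 = 4
Var(Y) = (-3)² * 4 = 9 * 4 = 36

36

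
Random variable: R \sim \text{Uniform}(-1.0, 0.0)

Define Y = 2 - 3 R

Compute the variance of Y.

For Y = aR + b: Var(Y) = a² * Var(R)
Var(R) = (0 + 1)^2/12 = 0.083333333
Var(Y) = (-3)² * 0.083333333 = 9 * 0.083333333 = 0.75

0.75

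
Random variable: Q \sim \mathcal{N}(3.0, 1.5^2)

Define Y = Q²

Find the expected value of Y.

Using E[X²] = Var(X) + (E[X])²:
E[Q] = 3
Var(Q) = 1.5^2 = 2.25
E[Q²] = 2.25 + 3² = 2.25 + 9 = 11.25

11.25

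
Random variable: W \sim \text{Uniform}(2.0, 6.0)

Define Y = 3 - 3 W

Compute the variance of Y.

For Y = aW + b: Var(Y) = a² * Var(W)
Var(W) = (6 - 2)^2/12 = 1.3333333
Var(Y) = (-3)² * 1.3333333 = 9 * 1.3333333 = 12

12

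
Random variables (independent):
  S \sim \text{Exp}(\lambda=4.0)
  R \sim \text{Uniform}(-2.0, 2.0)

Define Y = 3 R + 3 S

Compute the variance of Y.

For independent RVs: Var(aX + bY) = a²Var(X) + b²Var(Y)
Var(S) = 0.0625
Var(R) = 1.3333333
Var(Y) = 3²*0.0625 + 3²*1.3333333
= 9*0.0625 + 9*1.3333333 = 12.5625

12.5625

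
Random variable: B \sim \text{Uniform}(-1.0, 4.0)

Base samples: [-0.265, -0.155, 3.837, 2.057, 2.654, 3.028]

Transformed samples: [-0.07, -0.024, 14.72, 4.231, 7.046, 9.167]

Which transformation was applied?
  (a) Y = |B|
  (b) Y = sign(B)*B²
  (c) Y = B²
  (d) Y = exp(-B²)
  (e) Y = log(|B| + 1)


Checking option (b) Y = sign(B)*B²:
  B = -0.265 -> Y = -0.07 ✓
  B = -0.155 -> Y = -0.024 ✓
  B = 3.837 -> Y = 14.72 ✓
All samples match this transformation.

(b) sign(B)*B²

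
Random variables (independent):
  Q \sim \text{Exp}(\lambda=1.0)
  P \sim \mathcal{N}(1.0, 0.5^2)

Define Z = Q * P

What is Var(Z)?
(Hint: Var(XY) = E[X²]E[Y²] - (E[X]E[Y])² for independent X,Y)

Var(XY) = E[X²]E[Y²] - (E[X]E[Y])²
E[Q] = 1, Var(Q) = 1
E[P] = 1, Var(P) = 0.25
E[Q²] = 1 + 1² = 2
E[P²] = 0.25 + 1² = 1.25
Var(Z) = 2*1.25 - (1*1)²
= 2.5 - 1 = 1.5

1.5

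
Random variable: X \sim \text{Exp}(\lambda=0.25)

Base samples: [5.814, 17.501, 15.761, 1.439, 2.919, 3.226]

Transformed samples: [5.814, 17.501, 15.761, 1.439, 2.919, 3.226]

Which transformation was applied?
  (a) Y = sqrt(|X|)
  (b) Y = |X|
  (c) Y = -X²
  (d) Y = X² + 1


Checking option (b) Y = |X|:
  X = 5.814 -> Y = 5.814 ✓
  X = 17.501 -> Y = 17.501 ✓
  X = 15.761 -> Y = 15.761 ✓
All samples match this transformation.

(b) |X|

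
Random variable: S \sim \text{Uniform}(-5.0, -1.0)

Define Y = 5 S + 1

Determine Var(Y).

For Y = aS + b: Var(Y) = a² * Var(S)
Var(S) = (-1 + 5)^2/12 = 1.3333333
Var(Y) = 5² * 1.3333333 = 25 * 1.3333333 = 33.333333

33.333333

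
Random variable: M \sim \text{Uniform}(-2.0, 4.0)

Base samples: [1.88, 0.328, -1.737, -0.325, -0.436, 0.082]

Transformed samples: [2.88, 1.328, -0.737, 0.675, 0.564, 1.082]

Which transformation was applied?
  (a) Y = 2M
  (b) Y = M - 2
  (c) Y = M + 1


Checking option (c) Y = M + 1:
  M = 1.88 -> Y = 2.88 ✓
  M = 0.328 -> Y = 1.328 ✓
  M = -1.737 -> Y = -0.737 ✓
All samples match this transformation.

(c) M + 1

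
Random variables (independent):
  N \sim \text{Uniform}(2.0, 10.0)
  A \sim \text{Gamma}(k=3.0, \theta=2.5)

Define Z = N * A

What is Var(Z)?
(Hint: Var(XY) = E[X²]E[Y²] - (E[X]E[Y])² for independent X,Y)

Var(XY) = E[X²]E[Y²] - (E[X]E[Y])²
E[N] = 6, Var(N) = 5.3333333
E[A] = 7.5, Var(A) = 18.75
E[N²] = 5.3333333 + 6² = 41.333333
E[A²] = 18.75 + 7.5² = 75
Var(Z) = 41.333333*75 - (6*7.5)²
= 3100 - 2025 = 1075

1075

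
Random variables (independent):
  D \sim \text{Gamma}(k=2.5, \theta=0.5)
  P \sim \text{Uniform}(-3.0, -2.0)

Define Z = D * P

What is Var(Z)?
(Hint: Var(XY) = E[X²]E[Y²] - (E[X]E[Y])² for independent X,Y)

Var(XY) = E[X²]E[Y²] - (E[X]E[Y])²
E[D] = 1.25, Var(D) = 0.625
E[P] = -2.5, Var(P) = 0.083333333
E[D²] = 0.625 + 1.25² = 2.1875
E[P²] = 0.083333333 + (-2.5)² = 6.3333333
Var(Z) = 2.1875*6.3333333 - (1.25*(-2.5))²
= 13.854167 - 9.765625 = 4.0885417

4.0885417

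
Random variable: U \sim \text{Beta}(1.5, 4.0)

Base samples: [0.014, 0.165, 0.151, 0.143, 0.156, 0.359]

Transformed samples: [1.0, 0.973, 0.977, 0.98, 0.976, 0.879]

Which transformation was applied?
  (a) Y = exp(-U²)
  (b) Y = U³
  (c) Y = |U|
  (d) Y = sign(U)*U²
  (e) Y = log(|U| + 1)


Checking option (a) Y = exp(-U²):
  U = 0.014 -> Y = 1.0 ✓
  U = 0.165 -> Y = 0.973 ✓
  U = 0.151 -> Y = 0.977 ✓
All samples match this transformation.

(a) exp(-U²)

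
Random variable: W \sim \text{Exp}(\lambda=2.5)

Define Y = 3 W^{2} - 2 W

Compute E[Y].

E[Y] = 3*E[W²] - 2*E[W]
E[W] = 0.4
E[W²] = Var(W) + (E[W])² = 0.16 + 0.16 = 0.32
E[Y] = 3*0.32 - 2*0.4 = 0.16

0.16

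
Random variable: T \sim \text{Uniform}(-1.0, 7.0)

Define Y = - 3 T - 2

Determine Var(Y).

For Y = aT + b: Var(Y) = a² * Var(T)
Var(T) = (7 + 1)^2/12 = 5.3333333
Var(Y) = (-3)² * 5.3333333 = 9 * 5.3333333 = 48

48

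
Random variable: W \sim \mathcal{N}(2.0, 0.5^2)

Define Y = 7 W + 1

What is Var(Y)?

For Y = aW + b: Var(Y) = a² * Var(W)
Var(W) = 0.5^2 = 0.25
Var(Y) = 7² * 0.25 = 49 * 0.25 = 12.25

12.25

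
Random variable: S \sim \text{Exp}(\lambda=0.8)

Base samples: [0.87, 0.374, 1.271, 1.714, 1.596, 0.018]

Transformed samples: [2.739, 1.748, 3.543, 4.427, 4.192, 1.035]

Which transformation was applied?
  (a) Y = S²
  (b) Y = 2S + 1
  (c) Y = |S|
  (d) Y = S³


Checking option (b) Y = 2S + 1:
  S = 0.87 -> Y = 2.739 ✓
  S = 0.374 -> Y = 1.748 ✓
  S = 1.271 -> Y = 3.543 ✓
All samples match this transformation.

(b) 2S + 1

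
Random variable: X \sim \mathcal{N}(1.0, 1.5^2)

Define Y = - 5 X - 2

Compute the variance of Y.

For Y = aX + b: Var(Y) = a² * Var(X)
Var(X) = 1.5^2 = 2.25
Var(Y) = (-5)² * 2.25 = 25 * 2.25 = 56.25

56.25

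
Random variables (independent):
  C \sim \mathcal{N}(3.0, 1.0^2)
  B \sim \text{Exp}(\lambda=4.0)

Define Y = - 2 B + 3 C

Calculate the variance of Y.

For independent RVs: Var(aX + bY) = a²Var(X) + b²Var(Y)
Var(C) = 1
Var(B) = 0.0625
Var(Y) = 3²*1 + (-2)²*0.0625
= 9*1 + 4*0.0625 = 9.25

9.25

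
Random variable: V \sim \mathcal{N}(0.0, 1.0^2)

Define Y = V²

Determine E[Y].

Using E[X²] = Var(X) + (E[X])²:
E[V] = 0
Var(V) = 1.0^2 = 1
E[V²] = 1 + 0² = 1 + 0 = 1

1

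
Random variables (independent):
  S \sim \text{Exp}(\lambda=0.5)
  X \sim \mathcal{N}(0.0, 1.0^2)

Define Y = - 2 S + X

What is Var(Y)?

For independent RVs: Var(aX + bY) = a²Var(X) + b²Var(Y)
Var(S) = 4
Var(X) = 1
Var(Y) = (-2)²*4 + 1²*1
= 4*4 + 1*1 = 17

17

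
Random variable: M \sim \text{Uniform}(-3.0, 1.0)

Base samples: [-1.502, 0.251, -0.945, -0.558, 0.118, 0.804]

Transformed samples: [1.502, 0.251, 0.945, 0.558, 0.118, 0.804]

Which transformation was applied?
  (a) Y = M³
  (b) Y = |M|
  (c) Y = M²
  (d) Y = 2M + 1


Checking option (b) Y = |M|:
  M = -1.502 -> Y = 1.502 ✓
  M = 0.251 -> Y = 0.251 ✓
  M = -0.945 -> Y = 0.945 ✓
All samples match this transformation.

(b) |M|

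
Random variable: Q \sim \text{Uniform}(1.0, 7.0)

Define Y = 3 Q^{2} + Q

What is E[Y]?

E[Y] = 3*E[Q²] + 1*E[Q]
E[Q] = 4
E[Q²] = Var(Q) + (E[Q])² = 3 + 16 = 19
E[Y] = 3*19 + 1*4 = 61

61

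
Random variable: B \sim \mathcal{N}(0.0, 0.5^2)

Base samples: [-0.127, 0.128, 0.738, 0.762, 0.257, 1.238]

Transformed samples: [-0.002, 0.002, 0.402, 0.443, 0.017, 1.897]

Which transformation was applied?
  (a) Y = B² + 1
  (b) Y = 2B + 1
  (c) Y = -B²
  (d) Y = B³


Checking option (d) Y = B³:
  B = -0.127 -> Y = -0.002 ✓
  B = 0.128 -> Y = 0.002 ✓
  B = 0.738 -> Y = 0.402 ✓
All samples match this transformation.

(d) B³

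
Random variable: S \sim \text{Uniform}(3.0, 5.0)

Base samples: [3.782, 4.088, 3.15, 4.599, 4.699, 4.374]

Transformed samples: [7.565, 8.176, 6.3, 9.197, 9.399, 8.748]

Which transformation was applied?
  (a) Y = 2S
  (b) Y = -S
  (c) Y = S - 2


Checking option (a) Y = 2S:
  S = 3.782 -> Y = 7.565 ✓
  S = 4.088 -> Y = 8.176 ✓
  S = 3.15 -> Y = 6.3 ✓
All samples match this transformation.

(a) 2S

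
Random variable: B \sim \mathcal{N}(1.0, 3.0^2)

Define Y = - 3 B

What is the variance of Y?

For Y = aB + b: Var(Y) = a² * Var(B)
Var(B) = 3.0^2 = 9
Var(Y) = (-3)² * 9 = 9 * 9 = 81

81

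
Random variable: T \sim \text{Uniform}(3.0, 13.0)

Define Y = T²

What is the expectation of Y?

Using E[X²] = Var(X) + (E[X])²:
E[T] = 8
Var(T) = (13 - 3)^2/12 = 8.3333333
E[T²] = 8.3333333 + 8² = 8.3333333 + 64 = 72.333333

72.333333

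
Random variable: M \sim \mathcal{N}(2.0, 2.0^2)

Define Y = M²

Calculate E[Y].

Using E[X²] = Var(X) + (E[X])²:
E[M] = 2
Var(M) = 2.0^2 = 4
E[M²] = 4 + 2² = 4 + 4 = 8

8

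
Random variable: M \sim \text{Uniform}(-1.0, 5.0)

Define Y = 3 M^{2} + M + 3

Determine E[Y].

E[Y] = 3*E[M²] + 1*E[M] + 3
E[M] = 2
E[M²] = Var(M) + (E[M])² = 3 + 4 = 7
E[Y] = 3*7 + 1*2 + 3 = 26

26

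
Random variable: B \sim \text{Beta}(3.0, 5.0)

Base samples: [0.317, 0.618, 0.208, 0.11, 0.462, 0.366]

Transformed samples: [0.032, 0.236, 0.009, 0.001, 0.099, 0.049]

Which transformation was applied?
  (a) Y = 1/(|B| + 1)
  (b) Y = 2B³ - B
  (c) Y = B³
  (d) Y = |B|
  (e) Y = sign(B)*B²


Checking option (c) Y = B³:
  B = 0.317 -> Y = 0.032 ✓
  B = 0.618 -> Y = 0.236 ✓
  B = 0.208 -> Y = 0.009 ✓
All samples match this transformation.

(c) B³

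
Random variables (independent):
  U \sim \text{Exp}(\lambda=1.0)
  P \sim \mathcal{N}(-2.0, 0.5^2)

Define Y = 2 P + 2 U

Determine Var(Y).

For independent RVs: Var(aX + bY) = a²Var(X) + b²Var(Y)
Var(U) = 1
Var(P) = 0.25
Var(Y) = 2²*1 + 2²*0.25
= 4*1 + 4*0.25 = 5

5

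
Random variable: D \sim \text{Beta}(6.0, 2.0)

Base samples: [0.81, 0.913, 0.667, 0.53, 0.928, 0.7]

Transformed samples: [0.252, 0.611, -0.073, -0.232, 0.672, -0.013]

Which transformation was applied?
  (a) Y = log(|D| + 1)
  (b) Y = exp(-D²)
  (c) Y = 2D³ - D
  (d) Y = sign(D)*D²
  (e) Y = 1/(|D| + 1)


Checking option (c) Y = 2D³ - D:
  D = 0.81 -> Y = 0.252 ✓
  D = 0.913 -> Y = 0.611 ✓
  D = 0.667 -> Y = -0.073 ✓
All samples match this transformation.

(c) 2D³ - D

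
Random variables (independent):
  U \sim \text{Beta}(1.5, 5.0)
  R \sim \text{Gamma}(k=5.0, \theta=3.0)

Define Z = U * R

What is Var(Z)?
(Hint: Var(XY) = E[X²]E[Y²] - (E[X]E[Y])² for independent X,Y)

Var(XY) = E[X²]E[Y²] - (E[X]E[Y])²
E[U] = 0.23076923, Var(U) = 0.023668639
E[R] = 15, Var(R) = 45
E[U²] = 0.023668639 + 0.23076923² = 0.076923077
E[R²] = 45 + 15² = 270
Var(Z) = 0.076923077*270 - (0.23076923*15)²
= 20.769231 - 11.982249 = 8.7869822

8.7869822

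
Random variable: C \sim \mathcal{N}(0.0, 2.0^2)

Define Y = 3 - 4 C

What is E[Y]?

For Y = -4C + 3:
E[Y] = -4 * E[C] + 3
E[C] = 0.0 = 0
E[Y] = -4 * 0 + 3 = 3

3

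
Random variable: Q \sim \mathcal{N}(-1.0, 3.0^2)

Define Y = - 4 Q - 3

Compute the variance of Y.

For Y = aQ + b: Var(Y) = a² * Var(Q)
Var(Q) = 3.0^2 = 9
Var(Y) = (-4)² * 9 = 16 * 9 = 144

144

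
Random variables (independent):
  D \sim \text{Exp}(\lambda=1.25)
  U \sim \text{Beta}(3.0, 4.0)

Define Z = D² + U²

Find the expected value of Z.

E[Z] = E[D²] + E[U²]
E[D²] = Var(D) + E[D]² = 0.64 + 0.64 = 1.28
E[U²] = Var(U) + E[U]² = 0.030612245 + 0.18367347 = 0.21428571
E[Z] = 1.28 + 0.21428571 = 1.4942857

1.4942857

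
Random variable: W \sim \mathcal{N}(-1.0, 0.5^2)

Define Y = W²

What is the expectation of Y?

Using E[X²] = Var(X) + (E[X])²:
E[W] = -1
Var(W) = 0.5^2 = 0.25
E[W²] = 0.25 + (-1)² = 0.25 + 1 = 1.25

1.25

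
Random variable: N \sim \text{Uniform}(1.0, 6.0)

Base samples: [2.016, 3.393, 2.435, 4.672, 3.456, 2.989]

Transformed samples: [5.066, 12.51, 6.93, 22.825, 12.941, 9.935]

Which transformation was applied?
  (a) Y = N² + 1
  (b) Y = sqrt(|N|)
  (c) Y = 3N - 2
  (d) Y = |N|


Checking option (a) Y = N² + 1:
  N = 2.016 -> Y = 5.066 ✓
  N = 3.393 -> Y = 12.51 ✓
  N = 2.435 -> Y = 6.93 ✓
All samples match this transformation.

(a) N² + 1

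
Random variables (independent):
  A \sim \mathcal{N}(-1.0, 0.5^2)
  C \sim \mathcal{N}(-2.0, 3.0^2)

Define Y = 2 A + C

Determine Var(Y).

For independent RVs: Var(aX + bY) = a²Var(X) + b²Var(Y)
Var(A) = 0.25
Var(C) = 9
Var(Y) = 2²*0.25 + 1²*9
= 4*0.25 + 1*9 = 10

10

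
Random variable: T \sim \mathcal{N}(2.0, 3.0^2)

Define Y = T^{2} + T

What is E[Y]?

E[Y] = 1*E[T²] + 1*E[T]
E[T] = 2
E[T²] = Var(T) + (E[T])² = 9 + 4 = 13
E[Y] = 1*13 + 1*2 = 15

15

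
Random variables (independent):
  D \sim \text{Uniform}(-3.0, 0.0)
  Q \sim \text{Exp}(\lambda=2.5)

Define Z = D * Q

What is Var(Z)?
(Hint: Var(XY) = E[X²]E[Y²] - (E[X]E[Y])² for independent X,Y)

Var(XY) = E[X²]E[Y²] - (E[X]E[Y])²
E[D] = -1.5, Var(D) = 0.75
E[Q] = 0.4, Var(Q) = 0.16
E[D²] = 0.75 + (-1.5)² = 3
E[Q²] = 0.16 + 0.4² = 0.32
Var(Z) = 3*0.32 - (-1.5*0.4)²
= 0.96 - 0.36 = 0.6

0.6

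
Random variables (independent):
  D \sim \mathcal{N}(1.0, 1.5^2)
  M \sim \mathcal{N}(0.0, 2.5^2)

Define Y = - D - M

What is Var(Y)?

For independent RVs: Var(aX + bY) = a²Var(X) + b²Var(Y)
Var(D) = 2.25
Var(M) = 6.25
Var(Y) = (-1)²*2.25 + (-1)²*6.25
= 1*2.25 + 1*6.25 = 8.5

8.5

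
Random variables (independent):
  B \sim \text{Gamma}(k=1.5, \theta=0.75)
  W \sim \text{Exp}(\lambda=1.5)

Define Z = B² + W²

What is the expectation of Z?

E[Z] = E[B²] + E[W²]
E[B²] = Var(B) + E[B]² = 0.84375 + 1.265625 = 2.109375
E[W²] = Var(W) + E[W]² = 0.44444444 + 0.44444444 = 0.88888889
E[Z] = 2.109375 + 0.88888889 = 2.9982639

2.9982639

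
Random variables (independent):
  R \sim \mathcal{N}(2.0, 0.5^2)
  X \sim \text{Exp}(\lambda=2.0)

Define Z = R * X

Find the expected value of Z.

For independent RVs: E[XY] = E[X]*E[Y]
E[R] = 2
E[X] = 0.5
E[Z] = 2 * 0.5 = 1

1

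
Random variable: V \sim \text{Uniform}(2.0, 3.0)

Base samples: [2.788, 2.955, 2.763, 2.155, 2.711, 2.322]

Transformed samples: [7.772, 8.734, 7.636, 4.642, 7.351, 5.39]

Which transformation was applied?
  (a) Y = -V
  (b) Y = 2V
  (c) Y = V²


Checking option (c) Y = V²:
  V = 2.788 -> Y = 7.772 ✓
  V = 2.955 -> Y = 8.734 ✓
  V = 2.763 -> Y = 7.636 ✓
All samples match this transformation.

(c) V²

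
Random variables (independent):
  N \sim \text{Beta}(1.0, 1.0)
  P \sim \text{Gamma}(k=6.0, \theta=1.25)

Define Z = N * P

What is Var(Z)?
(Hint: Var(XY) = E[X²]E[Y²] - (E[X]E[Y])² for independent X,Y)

Var(XY) = E[X²]E[Y²] - (E[X]E[Y])²
E[N] = 0.5, Var(N) = 0.083333333
E[P] = 7.5, Var(P) = 9.375
E[N²] = 0.083333333 + 0.5² = 0.33333333
E[P²] = 9.375 + 7.5² = 65.625
Var(Z) = 0.33333333*65.625 - (0.5*7.5)²
= 21.875 - 14.0625 = 7.8125

7.8125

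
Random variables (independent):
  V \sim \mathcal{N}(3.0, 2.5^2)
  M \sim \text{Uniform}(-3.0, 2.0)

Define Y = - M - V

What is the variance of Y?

For independent RVs: Var(aX + bY) = a²Var(X) + b²Var(Y)
Var(V) = 6.25
Var(M) = 2.0833333
Var(Y) = (-1)²*6.25 + (-1)²*2.0833333
= 1*6.25 + 1*2.0833333 = 8.3333333

8.3333333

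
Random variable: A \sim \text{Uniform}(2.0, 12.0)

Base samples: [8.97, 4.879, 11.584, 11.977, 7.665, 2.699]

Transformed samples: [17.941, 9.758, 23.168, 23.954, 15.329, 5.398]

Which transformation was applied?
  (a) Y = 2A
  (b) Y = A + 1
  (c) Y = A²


Checking option (a) Y = 2A:
  A = 8.97 -> Y = 17.941 ✓
  A = 4.879 -> Y = 9.758 ✓
  A = 11.584 -> Y = 23.168 ✓
All samples match this transformation.

(a) 2A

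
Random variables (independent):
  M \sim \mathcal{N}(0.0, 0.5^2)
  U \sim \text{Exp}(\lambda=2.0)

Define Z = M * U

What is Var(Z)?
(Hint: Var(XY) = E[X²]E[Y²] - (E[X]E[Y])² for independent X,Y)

Var(XY) = E[X²]E[Y²] - (E[X]E[Y])²
E[M] = 0, Var(M) = 0.25
E[U] = 0.5, Var(U) = 0.25
E[M²] = 0.25 + 0² = 0.25
E[U²] = 0.25 + 0.5² = 0.5
Var(Z) = 0.25*0.5 - (0*0.5)²
= 0.125 - 0 = 0.125

0.125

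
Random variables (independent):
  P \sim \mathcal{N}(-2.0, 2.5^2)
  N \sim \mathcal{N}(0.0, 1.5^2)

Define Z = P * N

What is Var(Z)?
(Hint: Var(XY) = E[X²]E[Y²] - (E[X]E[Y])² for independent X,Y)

Var(XY) = E[X²]E[Y²] - (E[X]E[Y])²
E[P] = -2, Var(P) = 6.25
E[N] = 0, Var(N) = 2.25
E[P²] = 6.25 + (-2)² = 10.25
E[N²] = 2.25 + 0² = 2.25
Var(Z) = 10.25*2.25 - (-2*0)²
= 23.0625 - 0 = 23.0625

23.0625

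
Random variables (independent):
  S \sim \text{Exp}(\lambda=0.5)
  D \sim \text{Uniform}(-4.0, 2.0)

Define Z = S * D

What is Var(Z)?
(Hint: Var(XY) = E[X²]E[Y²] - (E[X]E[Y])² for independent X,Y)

Var(XY) = E[X²]E[Y²] - (E[X]E[Y])²
E[S] = 2, Var(S) = 4
E[D] = -1, Var(D) = 3
E[S²] = 4 + 2² = 8
E[D²] = 3 + (-1)² = 4
Var(Z) = 8*4 - (2*(-1))²
= 32 - 4 = 28

28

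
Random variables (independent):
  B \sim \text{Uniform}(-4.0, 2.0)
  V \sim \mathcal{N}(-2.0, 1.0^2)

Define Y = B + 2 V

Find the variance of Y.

For independent RVs: Var(aX + bY) = a²Var(X) + b²Var(Y)
Var(B) = 3
Var(V) = 1
Var(Y) = 1²*3 + 2²*1
= 1*3 + 4*1 = 7

7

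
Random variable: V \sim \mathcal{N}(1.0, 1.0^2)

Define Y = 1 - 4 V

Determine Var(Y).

For Y = aV + b: Var(Y) = a² * Var(V)
Var(V) = 1.0^2 = 1
Var(Y) = (-4)² * 1 = 16 * 1 = 16

16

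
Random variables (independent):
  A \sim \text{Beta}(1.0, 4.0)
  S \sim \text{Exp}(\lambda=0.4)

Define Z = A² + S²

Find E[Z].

E[Z] = E[A²] + E[S²]
E[A²] = Var(A) + E[A]² = 0.026666667 + 0.04 = 0.066666667
E[S²] = Var(S) + E[S]² = 6.25 + 6.25 = 12.5
E[Z] = 0.066666667 + 12.5 = 12.566667

12.566667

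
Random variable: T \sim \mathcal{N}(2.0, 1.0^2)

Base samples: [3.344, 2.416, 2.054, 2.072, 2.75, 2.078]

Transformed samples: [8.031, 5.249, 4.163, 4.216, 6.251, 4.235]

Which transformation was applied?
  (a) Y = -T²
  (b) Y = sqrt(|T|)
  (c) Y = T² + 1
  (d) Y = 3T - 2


Checking option (d) Y = 3T - 2:
  T = 3.344 -> Y = 8.031 ✓
  T = 2.416 -> Y = 5.249 ✓
  T = 2.054 -> Y = 4.163 ✓
All samples match this transformation.

(d) 3T - 2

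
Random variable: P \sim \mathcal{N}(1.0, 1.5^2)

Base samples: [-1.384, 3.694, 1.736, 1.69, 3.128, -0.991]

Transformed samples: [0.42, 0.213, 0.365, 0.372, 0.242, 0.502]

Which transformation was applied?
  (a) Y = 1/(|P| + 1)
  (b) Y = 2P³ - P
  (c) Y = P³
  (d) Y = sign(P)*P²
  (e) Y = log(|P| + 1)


Checking option (a) Y = 1/(|P| + 1):
  P = -1.384 -> Y = 0.42 ✓
  P = 3.694 -> Y = 0.213 ✓
  P = 1.736 -> Y = 0.365 ✓
All samples match this transformation.

(a) 1/(|P| + 1)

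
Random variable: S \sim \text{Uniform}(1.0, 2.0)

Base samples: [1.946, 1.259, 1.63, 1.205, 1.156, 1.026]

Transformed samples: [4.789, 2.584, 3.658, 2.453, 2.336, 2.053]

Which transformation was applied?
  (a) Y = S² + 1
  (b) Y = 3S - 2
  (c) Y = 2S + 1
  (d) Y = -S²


Checking option (a) Y = S² + 1:
  S = 1.946 -> Y = 4.789 ✓
  S = 1.259 -> Y = 2.584 ✓
  S = 1.63 -> Y = 3.658 ✓
All samples match this transformation.

(a) S² + 1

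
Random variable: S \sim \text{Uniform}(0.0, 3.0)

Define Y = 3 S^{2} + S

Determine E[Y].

E[Y] = 3*E[S²] + 1*E[S]
E[S] = 1.5
E[S²] = Var(S) + (E[S])² = 0.75 + 2.25 = 3
E[Y] = 3*3 + 1*1.5 = 10.5

10.5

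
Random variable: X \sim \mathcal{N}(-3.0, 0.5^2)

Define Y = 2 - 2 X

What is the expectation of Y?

For Y = -2X + 2:
E[Y] = -2 * E[X] + 2
E[X] = -3.0 = -3
E[Y] = -2 * (-3) + 2 = 8

8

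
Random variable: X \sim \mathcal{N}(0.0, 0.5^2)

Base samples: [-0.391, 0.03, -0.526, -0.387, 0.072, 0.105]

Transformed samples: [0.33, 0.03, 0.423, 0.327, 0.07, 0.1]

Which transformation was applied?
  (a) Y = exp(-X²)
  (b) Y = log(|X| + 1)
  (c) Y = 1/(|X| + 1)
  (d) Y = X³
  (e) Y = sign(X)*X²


Checking option (b) Y = log(|X| + 1):
  X = -0.391 -> Y = 0.33 ✓
  X = 0.03 -> Y = 0.03 ✓
  X = -0.526 -> Y = 0.423 ✓
All samples match this transformation.

(b) log(|X| + 1)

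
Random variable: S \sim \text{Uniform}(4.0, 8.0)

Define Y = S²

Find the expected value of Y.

Using E[X²] = Var(X) + (E[X])²:
E[S] = 6
Var(S) = (8 - 4)^2/12 = 1.3333333
E[S²] = 1.3333333 + 6² = 1.3333333 + 36 = 37.333333

37.333333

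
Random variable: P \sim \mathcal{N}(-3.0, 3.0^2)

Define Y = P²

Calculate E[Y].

E[P²] = Var(P) + (E[P])² = 9 + 9 = 18

18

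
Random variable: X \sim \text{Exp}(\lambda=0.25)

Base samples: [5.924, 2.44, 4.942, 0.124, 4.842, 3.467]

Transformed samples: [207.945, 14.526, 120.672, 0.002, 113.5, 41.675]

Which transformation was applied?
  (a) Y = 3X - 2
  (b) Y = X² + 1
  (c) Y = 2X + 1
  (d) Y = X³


Checking option (d) Y = X³:
  X = 5.924 -> Y = 207.945 ✓
  X = 2.44 -> Y = 14.526 ✓
  X = 4.942 -> Y = 120.672 ✓
All samples match this transformation.

(d) X³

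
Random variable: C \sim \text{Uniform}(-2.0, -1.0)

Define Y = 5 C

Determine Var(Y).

For Y = aC + b: Var(Y) = a² * Var(C)
Var(C) = (-1 + 2)^2/12 = 0.083333333
Var(Y) = 5² * 0.083333333 = 25 * 0.083333333 = 2.0833333

2.0833333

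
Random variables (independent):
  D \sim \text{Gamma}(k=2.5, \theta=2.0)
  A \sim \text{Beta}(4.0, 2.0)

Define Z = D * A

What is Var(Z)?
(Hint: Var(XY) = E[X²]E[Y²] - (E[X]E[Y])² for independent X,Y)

Var(XY) = E[X²]E[Y²] - (E[X]E[Y])²
E[D] = 5, Var(D) = 10
E[A] = 0.66666667, Var(A) = 0.031746032
E[D²] = 10 + 5² = 35
E[A²] = 0.031746032 + 0.66666667² = 0.47619048
Var(Z) = 35*0.47619048 - (5*0.66666667)²
= 16.666667 - 11.111111 = 5.5555556

5.5555556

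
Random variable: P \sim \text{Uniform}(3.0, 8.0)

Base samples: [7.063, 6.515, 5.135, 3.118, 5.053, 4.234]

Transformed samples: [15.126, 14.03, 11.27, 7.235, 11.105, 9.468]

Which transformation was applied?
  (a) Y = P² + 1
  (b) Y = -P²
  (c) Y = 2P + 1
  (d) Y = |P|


Checking option (c) Y = 2P + 1:
  P = 7.063 -> Y = 15.126 ✓
  P = 6.515 -> Y = 14.03 ✓
  P = 5.135 -> Y = 11.27 ✓
All samples match this transformation.

(c) 2P + 1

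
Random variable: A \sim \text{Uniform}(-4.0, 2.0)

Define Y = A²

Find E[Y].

Using E[X²] = Var(X) + (E[X])²:
E[A] = -1
Var(A) = (2 + 4)^2/12 = 3
E[A²] = 3 + (-1)² = 3 + 1 = 4

4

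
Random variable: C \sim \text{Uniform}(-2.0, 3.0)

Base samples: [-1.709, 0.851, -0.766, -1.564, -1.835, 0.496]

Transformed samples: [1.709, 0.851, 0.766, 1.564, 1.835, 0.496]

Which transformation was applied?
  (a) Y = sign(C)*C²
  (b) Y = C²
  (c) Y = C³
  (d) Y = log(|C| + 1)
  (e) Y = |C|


Checking option (e) Y = |C|:
  C = -1.709 -> Y = 1.709 ✓
  C = 0.851 -> Y = 0.851 ✓
  C = -0.766 -> Y = 0.766 ✓
All samples match this transformation.

(e) |C|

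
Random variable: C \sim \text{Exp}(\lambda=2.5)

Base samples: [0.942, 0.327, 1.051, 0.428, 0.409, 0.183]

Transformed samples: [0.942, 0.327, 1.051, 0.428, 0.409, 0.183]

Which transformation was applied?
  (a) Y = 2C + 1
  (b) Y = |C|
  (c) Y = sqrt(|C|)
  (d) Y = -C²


Checking option (b) Y = |C|:
  C = 0.942 -> Y = 0.942 ✓
  C = 0.327 -> Y = 0.327 ✓
  C = 1.051 -> Y = 1.051 ✓
All samples match this transformation.

(b) |C|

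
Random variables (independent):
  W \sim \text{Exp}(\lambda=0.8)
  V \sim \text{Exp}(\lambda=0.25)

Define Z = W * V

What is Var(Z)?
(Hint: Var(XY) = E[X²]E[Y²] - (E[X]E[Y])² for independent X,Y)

Var(XY) = E[X²]E[Y²] - (E[X]E[Y])²
E[W] = 1.25, Var(W) = 1.5625
E[V] = 4, Var(V) = 16
E[W²] = 1.5625 + 1.25² = 3.125
E[V²] = 16 + 4² = 32
Var(Z) = 3.125*32 - (1.25*4)²
= 100 - 25 = 75

75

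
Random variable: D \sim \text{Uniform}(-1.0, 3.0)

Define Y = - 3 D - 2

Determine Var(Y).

For Y = aD + b: Var(Y) = a² * Var(D)
Var(D) = (3 + 1)^2/12 = 1.3333333
Var(Y) = (-3)² * 1.3333333 = 9 * 1.3333333 = 12

12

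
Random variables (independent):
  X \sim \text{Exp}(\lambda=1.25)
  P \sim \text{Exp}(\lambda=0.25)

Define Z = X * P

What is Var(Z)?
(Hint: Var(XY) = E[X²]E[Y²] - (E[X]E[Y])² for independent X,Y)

Var(XY) = E[X²]E[Y²] - (E[X]E[Y])²
E[X] = 0.8, Var(X) = 0.64
E[P] = 4, Var(P) = 16
E[X²] = 0.64 + 0.8² = 1.28
E[P²] = 16 + 4² = 32
Var(Z) = 1.28*32 - (0.8*4)²
= 40.96 - 10.24 = 30.72

30.72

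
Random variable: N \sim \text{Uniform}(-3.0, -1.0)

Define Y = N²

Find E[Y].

Using E[X²] = Var(X) + (E[X])²:
E[N] = -2
Var(N) = (-1 + 3)^2/12 = 0.33333333
E[N²] = 0.33333333 + (-2)² = 0.33333333 + 4 = 4.3333333

4.3333333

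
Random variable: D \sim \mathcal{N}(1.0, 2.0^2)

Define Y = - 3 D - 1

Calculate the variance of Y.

For Y = aD + b: Var(Y) = a² * Var(D)
Var(D) = 2.0^2 = 4
Var(Y) = (-3)² * 4 = 9 * 4 = 36

36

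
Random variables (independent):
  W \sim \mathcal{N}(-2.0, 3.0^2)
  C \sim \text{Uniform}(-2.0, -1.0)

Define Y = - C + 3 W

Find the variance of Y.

For independent RVs: Var(aX + bY) = a²Var(X) + b²Var(Y)
Var(W) = 9
Var(C) = 0.083333333
Var(Y) = 3²*9 + (-1)²*0.083333333
= 9*9 + 1*0.083333333 = 81.083333

81.083333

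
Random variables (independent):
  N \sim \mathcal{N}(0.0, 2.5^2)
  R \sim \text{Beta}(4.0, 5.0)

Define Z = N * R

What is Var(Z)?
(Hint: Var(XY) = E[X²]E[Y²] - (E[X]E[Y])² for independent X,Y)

Var(XY) = E[X²]E[Y²] - (E[X]E[Y])²
E[N] = 0, Var(N) = 6.25
E[R] = 0.44444444, Var(R) = 0.024691358
E[N²] = 6.25 + 0² = 6.25
E[R²] = 0.024691358 + 0.44444444² = 0.22222222
Var(Z) = 6.25*0.22222222 - (0*0.44444444)²
= 1.3888889 - 0 = 1.3888889

1.3888889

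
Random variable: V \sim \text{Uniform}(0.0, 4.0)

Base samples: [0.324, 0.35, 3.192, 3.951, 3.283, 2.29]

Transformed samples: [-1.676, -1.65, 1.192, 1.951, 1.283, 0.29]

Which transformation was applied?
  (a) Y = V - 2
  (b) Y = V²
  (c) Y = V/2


Checking option (a) Y = V - 2:
  V = 0.324 -> Y = -1.676 ✓
  V = 0.35 -> Y = -1.65 ✓
  V = 3.192 -> Y = 1.192 ✓
All samples match this transformation.

(a) V - 2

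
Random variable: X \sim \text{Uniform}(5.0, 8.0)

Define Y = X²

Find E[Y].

Using E[X²] = Var(X) + (E[X])²:
E[X] = 6.5
Var(X) = (8 - 5)^2/12 = 0.75
E[X²] = 0.75 + 6.5² = 0.75 + 42.25 = 43

43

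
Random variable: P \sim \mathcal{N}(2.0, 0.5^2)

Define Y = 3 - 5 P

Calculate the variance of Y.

For Y = aP + b: Var(Y) = a² * Var(P)
Var(P) = 0.5^2 = 0.25
Var(Y) = (-5)² * 0.25 = 25 * 0.25 = 6.25

6.25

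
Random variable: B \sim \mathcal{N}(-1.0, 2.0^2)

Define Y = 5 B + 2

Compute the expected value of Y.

For Y = 5B + 2:
E[Y] = 5 * E[B] + 2
E[B] = -1.0 = -1
E[Y] = 5 * (-1) + 2 = -3

-3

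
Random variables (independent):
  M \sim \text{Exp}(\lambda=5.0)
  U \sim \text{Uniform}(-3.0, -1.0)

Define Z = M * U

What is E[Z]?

For independent RVs: E[XY] = E[X]*E[Y]
E[M] = 0.2
E[U] = -2
E[Z] = 0.2 * (-2) = -0.4

-0.4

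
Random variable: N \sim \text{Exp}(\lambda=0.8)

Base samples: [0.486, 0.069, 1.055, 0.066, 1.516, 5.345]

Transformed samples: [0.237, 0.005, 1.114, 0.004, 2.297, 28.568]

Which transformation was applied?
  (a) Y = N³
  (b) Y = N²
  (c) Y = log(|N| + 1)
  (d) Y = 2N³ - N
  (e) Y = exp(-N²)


Checking option (b) Y = N²:
  N = 0.486 -> Y = 0.237 ✓
  N = 0.069 -> Y = 0.005 ✓
  N = 1.055 -> Y = 1.114 ✓
All samples match this transformation.

(b) N²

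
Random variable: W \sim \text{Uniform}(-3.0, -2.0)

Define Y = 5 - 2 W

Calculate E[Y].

For Y = -2W + 5:
E[Y] = -2 * E[W] + 5
E[W] = (-3 - 2)/2 = -2.5
E[Y] = -2 * (-2.5) + 5 = 10

10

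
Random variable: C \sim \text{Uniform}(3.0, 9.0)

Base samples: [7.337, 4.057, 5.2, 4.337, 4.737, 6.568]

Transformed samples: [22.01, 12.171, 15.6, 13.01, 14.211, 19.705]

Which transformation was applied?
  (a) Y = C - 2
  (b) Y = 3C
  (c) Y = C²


Checking option (b) Y = 3C:
  C = 7.337 -> Y = 22.01 ✓
  C = 4.057 -> Y = 12.171 ✓
  C = 5.2 -> Y = 15.6 ✓
All samples match this transformation.

(b) 3C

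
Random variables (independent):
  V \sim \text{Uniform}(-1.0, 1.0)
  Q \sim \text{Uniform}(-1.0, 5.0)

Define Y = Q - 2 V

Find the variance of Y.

For independent RVs: Var(aX + bY) = a²Var(X) + b²Var(Y)
Var(V) = 0.33333333
Var(Q) = 3
Var(Y) = (-2)²*0.33333333 + 1²*3
= 4*0.33333333 + 1*3 = 4.3333333

4.3333333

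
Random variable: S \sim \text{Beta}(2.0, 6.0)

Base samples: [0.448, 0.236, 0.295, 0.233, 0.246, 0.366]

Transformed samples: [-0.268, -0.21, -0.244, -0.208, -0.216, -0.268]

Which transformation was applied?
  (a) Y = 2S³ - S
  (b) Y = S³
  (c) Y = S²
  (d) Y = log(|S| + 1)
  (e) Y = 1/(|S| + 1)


Checking option (a) Y = 2S³ - S:
  S = 0.448 -> Y = -0.268 ✓
  S = 0.236 -> Y = -0.21 ✓
  S = 0.295 -> Y = -0.244 ✓
All samples match this transformation.

(a) 2S³ - S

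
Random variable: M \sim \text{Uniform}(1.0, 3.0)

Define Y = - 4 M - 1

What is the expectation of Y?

For Y = -4M - 1:
E[Y] = -4 * E[M] - 1
E[M] = (1 + 3)/2 = 2
E[Y] = -4 * 2 - 1 = -9

-9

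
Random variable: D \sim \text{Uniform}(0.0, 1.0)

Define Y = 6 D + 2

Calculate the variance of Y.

For Y = aD + b: Var(Y) = a² * Var(D)
Var(D) = (1 - 0)^2/12 = 0.083333333
Var(Y) = 6² * 0.083333333 = 36 * 0.083333333 = 3

3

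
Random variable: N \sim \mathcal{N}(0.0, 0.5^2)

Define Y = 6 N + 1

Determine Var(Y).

For Y = aN + b: Var(Y) = a² * Var(N)
Var(N) = 0.5^2 = 0.25
Var(Y) = 6² * 0.25 = 36 * 0.25 = 9

9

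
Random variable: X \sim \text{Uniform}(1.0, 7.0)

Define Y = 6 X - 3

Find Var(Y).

For Y = aX + b: Var(Y) = a² * Var(X)
Var(X) = (7 - 1)^2/12 = 3
Var(Y) = 6² * 3 = 36 * 3 = 108

108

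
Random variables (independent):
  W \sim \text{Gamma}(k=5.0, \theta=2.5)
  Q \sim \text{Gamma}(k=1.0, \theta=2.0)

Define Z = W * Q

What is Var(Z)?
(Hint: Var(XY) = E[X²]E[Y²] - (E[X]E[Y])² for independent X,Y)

Var(XY) = E[X²]E[Y²] - (E[X]E[Y])²
E[W] = 12.5, Var(W) = 31.25
E[Q] = 2, Var(Q) = 4
E[W²] = 31.25 + 12.5² = 187.5
E[Q²] = 4 + 2² = 8
Var(Z) = 187.5*8 - (12.5*2)²
= 1500 - 625 = 875

875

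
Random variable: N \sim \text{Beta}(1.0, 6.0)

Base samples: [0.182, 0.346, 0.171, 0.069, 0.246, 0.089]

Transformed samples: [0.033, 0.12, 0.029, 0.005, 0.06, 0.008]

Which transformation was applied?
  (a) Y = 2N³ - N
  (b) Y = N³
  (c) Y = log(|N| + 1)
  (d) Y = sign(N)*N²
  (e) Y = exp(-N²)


Checking option (d) Y = sign(N)*N²:
  N = 0.182 -> Y = 0.033 ✓
  N = 0.346 -> Y = 0.12 ✓
  N = 0.171 -> Y = 0.029 ✓
All samples match this transformation.

(d) sign(N)*N²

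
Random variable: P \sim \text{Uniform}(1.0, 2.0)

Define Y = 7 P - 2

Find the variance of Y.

For Y = aP + b: Var(Y) = a² * Var(P)
Var(P) = (2 - 1)^2/12 = 0.083333333
Var(Y) = 7² * 0.083333333 = 49 * 0.083333333 = 4.0833333

4.0833333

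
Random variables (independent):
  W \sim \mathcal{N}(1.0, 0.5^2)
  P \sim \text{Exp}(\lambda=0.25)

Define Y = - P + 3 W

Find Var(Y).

For independent RVs: Var(aX + bY) = a²Var(X) + b²Var(Y)
Var(W) = 0.25
Var(P) = 16
Var(Y) = 3²*0.25 + (-1)²*16
= 9*0.25 + 1*16 = 18.25

18.25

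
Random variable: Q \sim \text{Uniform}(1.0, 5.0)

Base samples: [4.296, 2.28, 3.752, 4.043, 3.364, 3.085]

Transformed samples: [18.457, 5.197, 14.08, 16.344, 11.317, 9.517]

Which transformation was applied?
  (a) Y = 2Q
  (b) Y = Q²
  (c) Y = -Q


Checking option (b) Y = Q²:
  Q = 4.296 -> Y = 18.457 ✓
  Q = 2.28 -> Y = 5.197 ✓
  Q = 3.752 -> Y = 14.08 ✓
All samples match this transformation.

(b) Q²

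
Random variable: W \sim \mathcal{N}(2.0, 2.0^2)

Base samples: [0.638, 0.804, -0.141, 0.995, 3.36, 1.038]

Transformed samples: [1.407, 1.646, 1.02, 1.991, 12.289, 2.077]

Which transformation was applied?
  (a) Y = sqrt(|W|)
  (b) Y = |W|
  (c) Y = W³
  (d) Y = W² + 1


Checking option (d) Y = W² + 1:
  W = 0.638 -> Y = 1.407 ✓
  W = 0.804 -> Y = 1.646 ✓
  W = -0.141 -> Y = 1.02 ✓
All samples match this transformation.

(d) W² + 1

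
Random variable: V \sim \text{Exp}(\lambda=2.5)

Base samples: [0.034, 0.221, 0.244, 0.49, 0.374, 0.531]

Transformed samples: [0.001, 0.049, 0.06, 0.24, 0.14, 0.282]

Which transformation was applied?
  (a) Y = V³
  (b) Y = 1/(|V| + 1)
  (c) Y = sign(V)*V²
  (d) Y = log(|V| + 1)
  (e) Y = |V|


Checking option (c) Y = sign(V)*V²:
  V = 0.034 -> Y = 0.001 ✓
  V = 0.221 -> Y = 0.049 ✓
  V = 0.244 -> Y = 0.06 ✓
All samples match this transformation.

(c) sign(V)*V²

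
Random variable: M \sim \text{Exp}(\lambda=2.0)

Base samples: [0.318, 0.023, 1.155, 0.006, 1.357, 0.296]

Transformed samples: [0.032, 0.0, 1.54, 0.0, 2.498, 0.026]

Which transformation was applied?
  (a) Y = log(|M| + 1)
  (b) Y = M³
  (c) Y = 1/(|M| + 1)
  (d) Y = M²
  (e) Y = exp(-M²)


Checking option (b) Y = M³:
  M = 0.318 -> Y = 0.032 ✓
  M = 0.023 -> Y = 0.0 ✓
  M = 1.155 -> Y = 1.54 ✓
All samples match this transformation.

(b) M³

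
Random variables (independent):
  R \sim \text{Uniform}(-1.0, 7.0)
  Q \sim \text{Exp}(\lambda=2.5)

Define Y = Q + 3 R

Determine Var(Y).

For independent RVs: Var(aX + bY) = a²Var(X) + b²Var(Y)
Var(R) = 5.3333333
Var(Q) = 0.16
Var(Y) = 3²*5.3333333 + 1²*0.16
= 9*5.3333333 + 1*0.16 = 48.16

48.16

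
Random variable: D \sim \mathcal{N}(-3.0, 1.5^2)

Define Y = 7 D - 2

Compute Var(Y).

For Y = aD + b: Var(Y) = a² * Var(D)
Var(D) = 1.5^2 = 2.25
Var(Y) = 7² * 2.25 = 49 * 2.25 = 110.25

110.25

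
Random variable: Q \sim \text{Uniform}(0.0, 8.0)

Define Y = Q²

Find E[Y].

Using E[X²] = Var(X) + (E[X])²:
E[Q] = 4
Var(Q) = (8 - 0)^2/12 = 5.3333333
E[Q²] = 5.3333333 + 4² = 5.3333333 + 16 = 21.333333

21.333333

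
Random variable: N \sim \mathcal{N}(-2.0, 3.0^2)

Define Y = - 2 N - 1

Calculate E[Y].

For Y = -2N - 1:
E[Y] = -2 * E[N] - 1
E[N] = -2.0 = -2
E[Y] = -2 * (-2) - 1 = 3

3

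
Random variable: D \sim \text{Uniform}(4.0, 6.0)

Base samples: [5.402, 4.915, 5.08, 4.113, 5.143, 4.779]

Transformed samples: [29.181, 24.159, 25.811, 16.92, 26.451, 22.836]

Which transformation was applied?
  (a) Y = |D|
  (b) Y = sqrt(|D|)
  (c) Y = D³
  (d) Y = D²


Checking option (d) Y = D²:
  D = 5.402 -> Y = 29.181 ✓
  D = 4.915 -> Y = 24.159 ✓
  D = 5.08 -> Y = 25.811 ✓
All samples match this transformation.

(d) D²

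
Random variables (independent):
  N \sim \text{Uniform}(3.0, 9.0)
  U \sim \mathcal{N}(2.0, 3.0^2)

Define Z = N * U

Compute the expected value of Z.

For independent RVs: E[XY] = E[X]*E[Y]
E[N] = 6
E[U] = 2
E[Z] = 6 * 2 = 12

12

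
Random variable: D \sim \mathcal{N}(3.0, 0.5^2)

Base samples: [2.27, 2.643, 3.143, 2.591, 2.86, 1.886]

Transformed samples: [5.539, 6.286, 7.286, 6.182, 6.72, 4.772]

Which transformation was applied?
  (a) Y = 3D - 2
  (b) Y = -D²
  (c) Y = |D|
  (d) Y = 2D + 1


Checking option (d) Y = 2D + 1:
  D = 2.27 -> Y = 5.539 ✓
  D = 2.643 -> Y = 6.286 ✓
  D = 3.143 -> Y = 7.286 ✓
All samples match this transformation.

(d) 2D + 1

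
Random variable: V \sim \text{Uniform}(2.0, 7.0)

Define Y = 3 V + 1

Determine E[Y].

For Y = 3V + 1:
E[Y] = 3 * E[V] + 1
E[V] = (2 + 7)/2 = 4.5
E[Y] = 3 * 4.5 + 1 = 14.5

14.5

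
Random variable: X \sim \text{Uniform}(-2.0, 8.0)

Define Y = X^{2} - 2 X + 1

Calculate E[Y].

E[Y] = 1*E[X²] - 2*E[X] + 1
E[X] = 3
E[X²] = Var(X) + (E[X])² = 8.3333333 + 9 = 17.333333
E[Y] = 1*17.333333 - 2*3 + 1 = 12.333333

12.333333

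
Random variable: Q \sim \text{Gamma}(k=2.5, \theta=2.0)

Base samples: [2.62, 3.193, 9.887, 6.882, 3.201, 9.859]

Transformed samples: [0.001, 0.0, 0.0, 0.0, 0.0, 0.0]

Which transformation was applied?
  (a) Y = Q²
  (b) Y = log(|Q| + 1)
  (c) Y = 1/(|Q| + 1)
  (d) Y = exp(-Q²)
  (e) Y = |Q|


Checking option (d) Y = exp(-Q²):
  Q = 2.62 -> Y = 0.001 ✓
  Q = 3.193 -> Y = 0.0 ✓
  Q = 9.887 -> Y = 0.0 ✓
All samples match this transformation.

(d) exp(-Q²)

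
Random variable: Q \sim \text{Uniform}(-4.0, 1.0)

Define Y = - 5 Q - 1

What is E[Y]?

For Y = -5Q - 1:
E[Y] = -5 * E[Q] - 1
E[Q] = (-4 + 1)/2 = -1.5
E[Y] = -5 * (-1.5) - 1 = 6.5

6.5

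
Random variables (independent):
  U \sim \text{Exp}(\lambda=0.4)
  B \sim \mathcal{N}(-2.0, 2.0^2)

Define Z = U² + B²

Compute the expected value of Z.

E[Z] = E[U²] + E[B²]
E[U²] = Var(U) + E[U]² = 6.25 + 6.25 = 12.5
E[B²] = Var(B) + E[B]² = 4 + 4 = 8
E[Z] = 12.5 + 8 = 20.5

20.5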